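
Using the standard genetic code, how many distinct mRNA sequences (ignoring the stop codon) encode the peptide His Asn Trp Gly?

His: 2 codons.
Asn: 2 codons.
Trp: 1 codon.
Gly: 4 codons.
2 × 2 × 1 × 4 = 16.

16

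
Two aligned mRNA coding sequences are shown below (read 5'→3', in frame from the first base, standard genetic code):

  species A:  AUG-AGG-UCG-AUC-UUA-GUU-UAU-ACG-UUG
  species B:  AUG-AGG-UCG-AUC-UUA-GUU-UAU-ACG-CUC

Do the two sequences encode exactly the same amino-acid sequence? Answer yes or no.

yes

Codon 1: AUG Met / AUG Met — identical.
Codon 2: AGG Arg / AGG Arg — identical.
Codon 3: UCG Ser / UCG Ser — identical.
Codon 4: AUC Ile / AUC Ile — identical.
Codon 5: UUA Leu / UUA Leu — identical.
Codon 6: GUU Val / GUU Val — identical.
Codon 7: UAU Tyr / UAU Tyr — identical.
Codon 8: ACG Thr / ACG Thr — identical.
Codon 9: UUG Leu / CUC Leu — synonymous.
Nonsynonymous differences: 0 → same protein.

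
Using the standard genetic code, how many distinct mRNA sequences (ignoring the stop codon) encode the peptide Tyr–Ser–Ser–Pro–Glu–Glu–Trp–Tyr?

Tyr: 2 codons.
Ser: 6 codons.
Ser: 6 codons.
Pro: 4 codons.
Glu: 2 codons.
Glu: 2 codons.
Trp: 1 codon.
Tyr: 2 codons.
2 × 6 × 6 × 4 × 2 × 2 × 1 × 2 = 2304.

2304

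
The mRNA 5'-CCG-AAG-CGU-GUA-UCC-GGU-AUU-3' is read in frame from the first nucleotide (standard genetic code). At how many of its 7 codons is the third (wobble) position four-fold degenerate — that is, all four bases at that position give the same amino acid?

Codon 1 CCG (Pro): third position 4-fold.
Codon 2 AAG (Lys): third position 2-fold.
Codon 3 CGU (Arg): third position 4-fold.
Codon 4 GUA (Val): third position 4-fold.
Codon 5 UCC (Ser): third position 4-fold.
Codon 6 GGU (Gly): third position 4-fold.
Codon 7 AUU (Ile): third position 3-fold.
Four-fold degenerate third positions: 5.

5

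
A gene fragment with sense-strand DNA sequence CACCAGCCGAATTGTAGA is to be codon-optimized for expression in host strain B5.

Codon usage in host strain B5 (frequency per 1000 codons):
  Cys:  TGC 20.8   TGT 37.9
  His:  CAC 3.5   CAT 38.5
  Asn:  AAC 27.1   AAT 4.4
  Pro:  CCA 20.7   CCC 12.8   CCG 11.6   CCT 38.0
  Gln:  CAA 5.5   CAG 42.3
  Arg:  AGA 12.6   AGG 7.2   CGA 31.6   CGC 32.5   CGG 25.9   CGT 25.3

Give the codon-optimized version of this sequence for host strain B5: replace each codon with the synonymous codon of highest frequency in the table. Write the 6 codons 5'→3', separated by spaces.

CAT CAG CCT AAC TGT CGC

Codon 1 (His): best is CAT at 38.5.
Codon 2 (Gln): best is CAG at 42.3.
Codon 3 (Pro): best is CCT at 38.0.
Codon 4 (Asn): best is AAC at 27.1.
Codon 5 (Cys): best is TGT at 37.9.
Codon 6 (Arg): best is CGC at 32.5.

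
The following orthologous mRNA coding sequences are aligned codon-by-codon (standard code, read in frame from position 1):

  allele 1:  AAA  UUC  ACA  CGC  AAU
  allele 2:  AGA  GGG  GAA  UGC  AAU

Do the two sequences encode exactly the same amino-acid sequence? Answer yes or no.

Codon 1: AAA Lys / AGA Arg — nonsynonymous.
Codon 2: UUC Phe / GGG Gly — nonsynonymous.
Codon 3: ACA Thr / GAA Glu — nonsynonymous.
Codon 4: CGC Arg / UGC Cys — nonsynonymous.
Codon 5: AAU Asn / AAU Asn — identical.
Nonsynonymous differences: 4 → different protein.

no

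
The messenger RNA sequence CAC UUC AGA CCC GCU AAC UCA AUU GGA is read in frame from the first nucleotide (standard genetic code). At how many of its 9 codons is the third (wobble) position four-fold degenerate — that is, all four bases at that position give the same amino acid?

Codon 1 CAC (His): third position 2-fold.
Codon 2 UUC (Phe): third position 2-fold.
Codon 3 AGA (Arg): third position 2-fold.
Codon 4 CCC (Pro): third position 4-fold.
Codon 5 GCU (Ala): third position 4-fold.
Codon 6 AAC (Asn): third position 2-fold.
Codon 7 UCA (Ser): third position 4-fold.
Codon 8 AUU (Ile): third position 3-fold.
Codon 9 GGA (Gly): third position 4-fold.
Four-fold degenerate third positions: 4.

4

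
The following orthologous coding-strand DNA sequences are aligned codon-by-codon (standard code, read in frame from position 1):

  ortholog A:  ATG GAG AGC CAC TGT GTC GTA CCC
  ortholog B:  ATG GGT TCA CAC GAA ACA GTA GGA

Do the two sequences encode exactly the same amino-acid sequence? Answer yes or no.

no

Codon 1: ATG Met / ATG Met — identical.
Codon 2: GAG Glu / GGT Gly — nonsynonymous.
Codon 3: AGC Ser / TCA Ser — synonymous.
Codon 4: CAC His / CAC His — identical.
Codon 5: TGT Cys / GAA Glu — nonsynonymous.
Codon 6: GTC Val / ACA Thr — nonsynonymous.
Codon 7: GTA Val / GTA Val — identical.
Codon 8: CCC Pro / GGA Gly — nonsynonymous.
Nonsynonymous differences: 4 → different protein.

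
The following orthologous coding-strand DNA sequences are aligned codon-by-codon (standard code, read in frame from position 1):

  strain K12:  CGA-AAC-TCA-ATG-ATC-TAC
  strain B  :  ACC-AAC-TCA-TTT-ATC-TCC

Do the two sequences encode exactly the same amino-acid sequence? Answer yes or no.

Codon 1: CGA Arg / ACC Thr — nonsynonymous.
Codon 2: AAC Asn / AAC Asn — identical.
Codon 3: TCA Ser / TCA Ser — identical.
Codon 4: ATG Met / TTT Phe — nonsynonymous.
Codon 5: ATC Ile / ATC Ile — identical.
Codon 6: TAC Tyr / TCC Ser — nonsynonymous.
Nonsynonymous differences: 3 → different protein.

no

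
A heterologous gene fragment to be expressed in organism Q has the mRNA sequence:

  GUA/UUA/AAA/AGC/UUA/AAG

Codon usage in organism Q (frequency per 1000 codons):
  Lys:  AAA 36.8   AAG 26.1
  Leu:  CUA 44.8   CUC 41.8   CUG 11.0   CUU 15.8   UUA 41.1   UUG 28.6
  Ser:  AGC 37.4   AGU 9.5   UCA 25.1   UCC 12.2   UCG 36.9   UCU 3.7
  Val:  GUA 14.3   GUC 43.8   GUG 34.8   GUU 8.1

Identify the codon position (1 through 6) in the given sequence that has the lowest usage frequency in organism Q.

Codon 1 GUA (Val): 14.3 per 1000.
Codon 2 UUA (Leu): 41.1 per 1000.
Codon 3 AAA (Lys): 36.8 per 1000.
Codon 4 AGC (Ser): 37.4 per 1000.
Codon 5 UUA (Leu): 41.1 per 1000.
Codon 6 AAG (Lys): 26.1 per 1000.
Lowest frequency is 14.3 at codon 1.

1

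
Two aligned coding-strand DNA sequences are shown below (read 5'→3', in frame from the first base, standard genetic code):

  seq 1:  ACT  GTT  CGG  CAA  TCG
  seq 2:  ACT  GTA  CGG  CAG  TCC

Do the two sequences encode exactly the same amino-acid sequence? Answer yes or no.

yes

Codon 1: ACT Thr / ACT Thr — identical.
Codon 2: GTT Val / GTA Val — synonymous.
Codon 3: CGG Arg / CGG Arg — identical.
Codon 4: CAA Gln / CAG Gln — synonymous.
Codon 5: TCG Ser / TCC Ser — synonymous.
Nonsynonymous differences: 0 → same protein.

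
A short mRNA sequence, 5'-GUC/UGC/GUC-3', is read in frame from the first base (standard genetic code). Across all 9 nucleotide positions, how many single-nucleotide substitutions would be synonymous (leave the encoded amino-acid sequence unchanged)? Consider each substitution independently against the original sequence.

Codon 1 (GUC, Val): 3 synonymous substitutions.
Codon 2 (UGC, Cys): 1 synonymous substitution.
Codon 3 (GUC, Val): 3 synonymous substitutions.
Total: 3 + 1 + 3 = 7.

7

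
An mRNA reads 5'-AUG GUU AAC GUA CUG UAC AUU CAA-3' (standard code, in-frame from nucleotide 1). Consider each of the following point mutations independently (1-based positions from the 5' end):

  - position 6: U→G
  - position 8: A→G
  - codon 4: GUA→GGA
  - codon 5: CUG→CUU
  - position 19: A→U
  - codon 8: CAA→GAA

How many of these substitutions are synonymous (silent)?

2

Codon 2: GUU (Val) → GUG (Val) — synonymous.
Codon 3: AAC (Asn) → AGC (Ser) — missense.
Codon 4: GUA (Val) → GGA (Gly) — missense.
Codon 5: CUG (Leu) → CUU (Leu) — synonymous.
Codon 7: AUU (Ile) → UUU (Phe) — missense.
Codon 8: CAA (Gln) → GAA (Glu) — missense.
Synonymous: 2 of 6.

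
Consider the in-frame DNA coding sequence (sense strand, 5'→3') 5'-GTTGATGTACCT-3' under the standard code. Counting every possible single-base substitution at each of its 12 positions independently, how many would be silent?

Codon 1 (GTT, Val): 3 synonymous substitutions.
Codon 2 (GAT, Asp): 1 synonymous substitution.
Codon 3 (GTA, Val): 3 synonymous substitutions.
Codon 4 (CCT, Pro): 3 synonymous substitutions.
Total: 3 + 1 + 3 + 3 = 10.

10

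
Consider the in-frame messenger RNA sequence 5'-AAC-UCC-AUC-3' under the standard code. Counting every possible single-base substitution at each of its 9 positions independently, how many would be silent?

Codon 1 (AAC, Asn): 1 synonymous substitution.
Codon 2 (UCC, Ser): 3 synonymous substitutions.
Codon 3 (AUC, Ile): 2 synonymous substitutions.
Total: 1 + 3 + 2 = 6.

6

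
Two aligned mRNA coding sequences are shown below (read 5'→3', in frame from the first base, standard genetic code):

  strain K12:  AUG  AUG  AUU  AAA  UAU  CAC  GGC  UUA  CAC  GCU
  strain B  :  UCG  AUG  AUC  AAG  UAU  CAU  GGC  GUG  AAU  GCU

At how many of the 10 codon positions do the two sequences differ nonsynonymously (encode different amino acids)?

Codon 1: AUG Met / UCG Ser — nonsynonymous.
Codon 2: AUG Met / AUG Met — identical.
Codon 3: AUU Ile / AUC Ile — synonymous.
Codon 4: AAA Lys / AAG Lys — synonymous.
Codon 5: UAU Tyr / UAU Tyr — identical.
Codon 6: CAC His / CAU His — synonymous.
Codon 7: GGC Gly / GGC Gly — identical.
Codon 8: UUA Leu / GUG Val — nonsynonymous.
Codon 9: CAC His / AAU Asn — nonsynonymous.
Codon 10: GCU Ala / GCU Ala — identical.
Nonsynonymous differences: 3.

3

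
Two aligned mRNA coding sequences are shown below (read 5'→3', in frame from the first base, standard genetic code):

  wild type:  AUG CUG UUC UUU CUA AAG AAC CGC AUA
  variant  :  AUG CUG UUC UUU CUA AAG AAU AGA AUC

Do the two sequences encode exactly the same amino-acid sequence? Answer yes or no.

Codon 1: AUG Met / AUG Met — identical.
Codon 2: CUG Leu / CUG Leu — identical.
Codon 3: UUC Phe / UUC Phe — identical.
Codon 4: UUU Phe / UUU Phe — identical.
Codon 5: CUA Leu / CUA Leu — identical.
Codon 6: AAG Lys / AAG Lys — identical.
Codon 7: AAC Asn / AAU Asn — synonymous.
Codon 8: CGC Arg / AGA Arg — synonymous.
Codon 9: AUA Ile / AUC Ile — synonymous.
Nonsynonymous differences: 0 → same protein.

yes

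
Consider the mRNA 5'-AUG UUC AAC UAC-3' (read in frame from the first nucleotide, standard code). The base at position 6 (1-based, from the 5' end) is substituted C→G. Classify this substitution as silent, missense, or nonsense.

missense

Position 6 falls in codon 2: UUC → Phe.
After the substitution the codon is UUG → Leu.
Phe ≠ Leu, so this is a missense mutation.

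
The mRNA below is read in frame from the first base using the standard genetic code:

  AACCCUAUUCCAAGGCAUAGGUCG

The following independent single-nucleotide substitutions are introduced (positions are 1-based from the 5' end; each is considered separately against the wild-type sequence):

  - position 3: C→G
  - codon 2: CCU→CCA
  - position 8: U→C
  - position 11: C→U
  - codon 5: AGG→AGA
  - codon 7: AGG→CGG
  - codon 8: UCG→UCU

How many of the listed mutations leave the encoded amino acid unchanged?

Codon 1: AAC (Asn) → AAG (Lys) — missense.
Codon 2: CCU (Pro) → CCA (Pro) — synonymous.
Codon 3: AUU (Ile) → ACU (Thr) — missense.
Codon 4: CCA (Pro) → CUA (Leu) — missense.
Codon 5: AGG (Arg) → AGA (Arg) — synonymous.
Codon 7: AGG (Arg) → CGG (Arg) — synonymous.
Codon 8: UCG (Ser) → UCU (Ser) — synonymous.
Synonymous: 4 of 7.

4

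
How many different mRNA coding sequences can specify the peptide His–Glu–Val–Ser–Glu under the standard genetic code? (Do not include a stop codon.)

192

His: 2 codons.
Glu: 2 codons.
Val: 4 codons.
Ser: 6 codons.
Glu: 2 codons.
2 × 2 × 4 × 6 × 2 = 192.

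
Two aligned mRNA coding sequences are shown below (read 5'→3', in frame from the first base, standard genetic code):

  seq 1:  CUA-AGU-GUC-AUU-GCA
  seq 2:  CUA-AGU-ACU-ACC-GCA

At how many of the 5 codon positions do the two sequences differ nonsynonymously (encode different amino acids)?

2

Codon 1: CUA Leu / CUA Leu — identical.
Codon 2: AGU Ser / AGU Ser — identical.
Codon 3: GUC Val / ACU Thr — nonsynonymous.
Codon 4: AUU Ile / ACC Thr — nonsynonymous.
Codon 5: GCA Ala / GCA Ala — identical.
Nonsynonymous differences: 2.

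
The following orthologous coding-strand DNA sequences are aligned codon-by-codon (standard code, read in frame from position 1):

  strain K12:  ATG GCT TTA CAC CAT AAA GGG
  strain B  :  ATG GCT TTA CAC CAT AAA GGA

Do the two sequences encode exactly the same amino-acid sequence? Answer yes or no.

yes

Codon 1: ATG Met / ATG Met — identical.
Codon 2: GCT Ala / GCT Ala — identical.
Codon 3: TTA Leu / TTA Leu — identical.
Codon 4: CAC His / CAC His — identical.
Codon 5: CAT His / CAT His — identical.
Codon 6: AAA Lys / AAA Lys — identical.
Codon 7: GGG Gly / GGA Gly — synonymous.
Nonsynonymous differences: 0 → same protein.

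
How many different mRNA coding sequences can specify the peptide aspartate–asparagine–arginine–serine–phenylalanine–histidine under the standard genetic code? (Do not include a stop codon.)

576

Asp: 2 codons.
Asn: 2 codons.
Arg: 6 codons.
Ser: 6 codons.
Phe: 2 codons.
His: 2 codons.
2 × 2 × 6 × 6 × 2 × 2 = 576.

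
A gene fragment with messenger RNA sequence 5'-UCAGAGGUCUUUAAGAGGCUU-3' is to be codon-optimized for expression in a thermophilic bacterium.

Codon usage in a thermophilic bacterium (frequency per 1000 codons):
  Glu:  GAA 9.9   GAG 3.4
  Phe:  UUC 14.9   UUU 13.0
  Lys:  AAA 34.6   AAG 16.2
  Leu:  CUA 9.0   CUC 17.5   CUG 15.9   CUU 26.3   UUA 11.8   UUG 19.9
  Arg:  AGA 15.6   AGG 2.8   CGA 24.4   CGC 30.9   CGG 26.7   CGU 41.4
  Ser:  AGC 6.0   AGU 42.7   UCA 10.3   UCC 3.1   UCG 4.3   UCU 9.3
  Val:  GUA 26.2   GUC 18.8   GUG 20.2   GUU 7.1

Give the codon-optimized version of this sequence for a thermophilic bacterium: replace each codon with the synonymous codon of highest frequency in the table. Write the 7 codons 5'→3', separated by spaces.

AGU GAA GUA UUC AAA CGU CUU

Codon 1 (Ser): best is AGU at 42.7.
Codon 2 (Glu): best is GAA at 9.9.
Codon 3 (Val): best is GUA at 26.2.
Codon 4 (Phe): best is UUC at 14.9.
Codon 5 (Lys): best is AAA at 34.6.
Codon 6 (Arg): best is CGU at 41.4.
Codon 7 (Leu): best is CUU at 26.3.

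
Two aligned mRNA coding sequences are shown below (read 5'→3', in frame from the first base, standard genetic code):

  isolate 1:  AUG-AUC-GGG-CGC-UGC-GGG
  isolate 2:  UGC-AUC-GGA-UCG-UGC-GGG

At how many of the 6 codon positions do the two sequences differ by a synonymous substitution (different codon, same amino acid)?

Codon 1: AUG Met / UGC Cys — nonsynonymous.
Codon 2: AUC Ile / AUC Ile — identical.
Codon 3: GGG Gly / GGA Gly — synonymous.
Codon 4: CGC Arg / UCG Ser — nonsynonymous.
Codon 5: UGC Cys / UGC Cys — identical.
Codon 6: GGG Gly / GGG Gly — identical.
Synonymous differences: 1.

1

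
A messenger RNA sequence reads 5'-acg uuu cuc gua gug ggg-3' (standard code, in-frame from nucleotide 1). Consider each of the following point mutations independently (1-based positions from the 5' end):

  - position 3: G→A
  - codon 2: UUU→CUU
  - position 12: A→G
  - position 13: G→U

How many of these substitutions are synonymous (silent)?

2

Codon 1: ACG (Thr) → ACA (Thr) — synonymous.
Codon 2: UUU (Phe) → CUU (Leu) — missense.
Codon 4: GUA (Val) → GUG (Val) — synonymous.
Codon 5: GUG (Val) → UUG (Leu) — missense.
Synonymous: 2 of 4.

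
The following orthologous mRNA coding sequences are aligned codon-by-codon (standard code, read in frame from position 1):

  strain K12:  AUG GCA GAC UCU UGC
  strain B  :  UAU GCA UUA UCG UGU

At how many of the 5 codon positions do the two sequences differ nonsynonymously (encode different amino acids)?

2

Codon 1: AUG Met / UAU Tyr — nonsynonymous.
Codon 2: GCA Ala / GCA Ala — identical.
Codon 3: GAC Asp / UUA Leu — nonsynonymous.
Codon 4: UCU Ser / UCG Ser — synonymous.
Codon 5: UGC Cys / UGU Cys — synonymous.
Nonsynonymous differences: 2.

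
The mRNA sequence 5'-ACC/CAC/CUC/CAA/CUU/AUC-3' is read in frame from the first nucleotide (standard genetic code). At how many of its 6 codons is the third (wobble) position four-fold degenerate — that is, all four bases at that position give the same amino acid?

3

Codon 1 ACC (Thr): third position 4-fold.
Codon 2 CAC (His): third position 2-fold.
Codon 3 CUC (Leu): third position 4-fold.
Codon 4 CAA (Gln): third position 2-fold.
Codon 5 CUU (Leu): third position 4-fold.
Codon 6 AUC (Ile): third position 3-fold.
Four-fold degenerate third positions: 3.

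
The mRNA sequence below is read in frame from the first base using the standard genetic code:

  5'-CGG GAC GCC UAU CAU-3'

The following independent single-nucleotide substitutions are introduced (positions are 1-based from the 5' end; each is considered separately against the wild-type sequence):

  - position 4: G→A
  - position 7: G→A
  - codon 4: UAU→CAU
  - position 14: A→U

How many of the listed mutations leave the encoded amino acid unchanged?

Codon 2: GAC (Asp) → AAC (Asn) — missense.
Codon 3: GCC (Ala) → ACC (Thr) — missense.
Codon 4: UAU (Tyr) → CAU (His) — missense.
Codon 5: CAU (His) → CUU (Leu) — missense.
Synonymous: 0 of 4.

0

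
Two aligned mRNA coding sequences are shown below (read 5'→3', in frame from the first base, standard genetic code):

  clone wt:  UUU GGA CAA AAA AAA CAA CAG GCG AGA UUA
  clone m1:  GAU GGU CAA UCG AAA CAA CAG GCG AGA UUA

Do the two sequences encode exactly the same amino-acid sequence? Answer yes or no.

Codon 1: UUU Phe / GAU Asp — nonsynonymous.
Codon 2: GGA Gly / GGU Gly — synonymous.
Codon 3: CAA Gln / CAA Gln — identical.
Codon 4: AAA Lys / UCG Ser — nonsynonymous.
Codon 5: AAA Lys / AAA Lys — identical.
Codon 6: CAA Gln / CAA Gln — identical.
Codon 7: CAG Gln / CAG Gln — identical.
Codon 8: GCG Ala / GCG Ala — identical.
Codon 9: AGA Arg / AGA Arg — identical.
Codon 10: UUA Leu / UUA Leu — identical.
Nonsynonymous differences: 2 → different protein.

no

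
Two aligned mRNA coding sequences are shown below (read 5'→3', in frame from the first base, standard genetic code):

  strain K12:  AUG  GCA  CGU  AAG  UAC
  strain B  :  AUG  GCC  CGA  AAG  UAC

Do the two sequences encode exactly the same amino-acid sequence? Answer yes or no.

yes

Codon 1: AUG Met / AUG Met — identical.
Codon 2: GCA Ala / GCC Ala — synonymous.
Codon 3: CGU Arg / CGA Arg — synonymous.
Codon 4: AAG Lys / AAG Lys — identical.
Codon 5: UAC Tyr / UAC Tyr — identical.
Nonsynonymous differences: 0 → same protein.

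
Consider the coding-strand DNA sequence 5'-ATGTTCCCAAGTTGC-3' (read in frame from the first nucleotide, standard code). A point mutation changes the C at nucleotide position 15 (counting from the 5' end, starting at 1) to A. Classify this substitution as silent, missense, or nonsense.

Position 15 falls in codon 5: TGC → Cys.
After the substitution the codon is TGA → Stop.
The new codon is a stop codon, so this is a nonsense mutation.

nonsense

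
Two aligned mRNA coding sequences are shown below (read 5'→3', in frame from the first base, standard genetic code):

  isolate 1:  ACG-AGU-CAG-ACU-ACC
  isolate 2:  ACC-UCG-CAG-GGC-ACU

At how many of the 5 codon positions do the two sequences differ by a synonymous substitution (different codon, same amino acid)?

3

Codon 1: ACG Thr / ACC Thr — synonymous.
Codon 2: AGU Ser / UCG Ser — synonymous.
Codon 3: CAG Gln / CAG Gln — identical.
Codon 4: ACU Thr / GGC Gly — nonsynonymous.
Codon 5: ACC Thr / ACU Thr — synonymous.
Synonymous differences: 3.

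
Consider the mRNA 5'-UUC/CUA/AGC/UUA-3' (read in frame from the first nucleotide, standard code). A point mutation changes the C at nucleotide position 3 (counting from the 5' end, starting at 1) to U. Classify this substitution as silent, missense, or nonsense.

Position 3 falls in codon 1: UUC → Phe.
After the substitution the codon is UUU → Phe.
Both encode Phe, so the change is synonymous.

silent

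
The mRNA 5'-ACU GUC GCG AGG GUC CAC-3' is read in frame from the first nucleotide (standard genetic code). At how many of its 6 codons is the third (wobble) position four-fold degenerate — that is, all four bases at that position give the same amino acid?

4

Codon 1 ACU (Thr): third position 4-fold.
Codon 2 GUC (Val): third position 4-fold.
Codon 3 GCG (Ala): third position 4-fold.
Codon 4 AGG (Arg): third position 2-fold.
Codon 5 GUC (Val): third position 4-fold.
Codon 6 CAC (His): third position 2-fold.
Four-fold degenerate third positions: 4.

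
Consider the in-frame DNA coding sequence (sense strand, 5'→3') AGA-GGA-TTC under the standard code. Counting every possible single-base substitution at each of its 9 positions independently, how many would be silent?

6

Codon 1 (AGA, Arg): 2 synonymous substitutions.
Codon 2 (GGA, Gly): 3 synonymous substitutions.
Codon 3 (TTC, Phe): 1 synonymous substitution.
Total: 2 + 3 + 1 = 6.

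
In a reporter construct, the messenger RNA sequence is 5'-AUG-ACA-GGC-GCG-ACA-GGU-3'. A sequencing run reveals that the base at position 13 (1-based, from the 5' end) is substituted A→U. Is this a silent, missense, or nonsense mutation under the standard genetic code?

missense

Position 13 falls in codon 5: ACA → Thr.
After the substitution the codon is UCA → Ser.
Thr ≠ Ser, so this is a missense mutation.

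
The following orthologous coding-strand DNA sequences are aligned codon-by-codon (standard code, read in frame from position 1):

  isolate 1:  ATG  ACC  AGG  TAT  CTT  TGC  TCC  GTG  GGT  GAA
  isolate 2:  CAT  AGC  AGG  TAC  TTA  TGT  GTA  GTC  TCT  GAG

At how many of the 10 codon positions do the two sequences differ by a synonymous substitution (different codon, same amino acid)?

Codon 1: ATG Met / CAT His — nonsynonymous.
Codon 2: ACC Thr / AGC Ser — nonsynonymous.
Codon 3: AGG Arg / AGG Arg — identical.
Codon 4: TAT Tyr / TAC Tyr — synonymous.
Codon 5: CTT Leu / TTA Leu — synonymous.
Codon 6: TGC Cys / TGT Cys — synonymous.
Codon 7: TCC Ser / GTA Val — nonsynonymous.
Codon 8: GTG Val / GTC Val — synonymous.
Codon 9: GGT Gly / TCT Ser — nonsynonymous.
Codon 10: GAA Glu / GAG Glu — synonymous.
Synonymous differences: 5.

5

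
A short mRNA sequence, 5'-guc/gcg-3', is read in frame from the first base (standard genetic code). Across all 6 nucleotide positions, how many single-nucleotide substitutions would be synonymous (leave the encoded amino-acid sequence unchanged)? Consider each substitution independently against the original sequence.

6

Codon 1 (GUC, Val): 3 synonymous substitutions.
Codon 2 (GCG, Ala): 3 synonymous substitutions.
Total: 3 + 3 = 6.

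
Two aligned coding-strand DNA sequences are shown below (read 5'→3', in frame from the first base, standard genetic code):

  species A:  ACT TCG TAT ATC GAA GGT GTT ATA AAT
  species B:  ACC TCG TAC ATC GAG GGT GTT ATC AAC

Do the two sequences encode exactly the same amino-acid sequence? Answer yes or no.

yes

Codon 1: ACT Thr / ACC Thr — synonymous.
Codon 2: TCG Ser / TCG Ser — identical.
Codon 3: TAT Tyr / TAC Tyr — synonymous.
Codon 4: ATC Ile / ATC Ile — identical.
Codon 5: GAA Glu / GAG Glu — synonymous.
Codon 6: GGT Gly / GGT Gly — identical.
Codon 7: GTT Val / GTT Val — identical.
Codon 8: ATA Ile / ATC Ile — synonymous.
Codon 9: AAT Asn / AAC Asn — synonymous.
Nonsynonymous differences: 0 → same protein.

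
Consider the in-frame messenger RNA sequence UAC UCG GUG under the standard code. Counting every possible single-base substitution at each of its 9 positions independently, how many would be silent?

Codon 1 (UAC, Tyr): 1 synonymous substitution.
Codon 2 (UCG, Ser): 3 synonymous substitutions.
Codon 3 (GUG, Val): 3 synonymous substitutions.
Total: 1 + 3 + 3 = 7.

7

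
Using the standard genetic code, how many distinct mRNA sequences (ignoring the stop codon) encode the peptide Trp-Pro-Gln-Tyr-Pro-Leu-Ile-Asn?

Trp: 1 codon.
Pro: 4 codons.
Gln: 2 codons.
Tyr: 2 codons.
Pro: 4 codons.
Leu: 6 codons.
Ile: 3 codons.
Asn: 2 codons.
1 × 4 × 2 × 2 × 4 × 6 × 3 × 2 = 2304.

2304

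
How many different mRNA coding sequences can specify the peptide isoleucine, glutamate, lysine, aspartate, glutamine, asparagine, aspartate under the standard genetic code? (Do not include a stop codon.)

192

Ile: 3 codons.
Glu: 2 codons.
Lys: 2 codons.
Asp: 2 codons.
Gln: 2 codons.
Asn: 2 codons.
Asp: 2 codons.
3 × 2 × 2 × 2 × 2 × 2 × 2 = 192.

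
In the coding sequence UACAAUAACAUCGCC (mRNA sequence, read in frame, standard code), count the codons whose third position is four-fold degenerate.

Codon 1 UAC (Tyr): third position 2-fold.
Codon 2 AAU (Asn): third position 2-fold.
Codon 3 AAC (Asn): third position 2-fold.
Codon 4 AUC (Ile): third position 3-fold.
Codon 5 GCC (Ala): third position 4-fold.
Four-fold degenerate third positions: 1.

1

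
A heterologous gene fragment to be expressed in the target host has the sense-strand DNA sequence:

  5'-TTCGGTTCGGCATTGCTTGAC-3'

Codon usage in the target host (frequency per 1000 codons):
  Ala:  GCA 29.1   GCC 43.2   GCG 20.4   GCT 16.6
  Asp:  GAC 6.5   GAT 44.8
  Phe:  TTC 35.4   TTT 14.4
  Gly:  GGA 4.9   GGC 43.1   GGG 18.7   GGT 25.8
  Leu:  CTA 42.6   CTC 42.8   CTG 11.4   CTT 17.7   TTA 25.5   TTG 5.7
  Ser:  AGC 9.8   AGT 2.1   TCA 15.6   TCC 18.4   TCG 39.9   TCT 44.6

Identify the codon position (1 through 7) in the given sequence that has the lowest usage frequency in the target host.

Codon 1 TTC (Phe): 35.4 per 1000.
Codon 2 GGT (Gly): 25.8 per 1000.
Codon 3 TCG (Ser): 39.9 per 1000.
Codon 4 GCA (Ala): 29.1 per 1000.
Codon 5 TTG (Leu): 5.7 per 1000.
Codon 6 CTT (Leu): 17.7 per 1000.
Codon 7 GAC (Asp): 6.5 per 1000.
Lowest frequency is 5.7 at codon 5.

5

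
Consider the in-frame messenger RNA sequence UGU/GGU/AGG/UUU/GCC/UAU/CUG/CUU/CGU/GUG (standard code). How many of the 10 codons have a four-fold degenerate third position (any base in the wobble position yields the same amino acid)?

6

Codon 1 UGU (Cys): third position 2-fold.
Codon 2 GGU (Gly): third position 4-fold.
Codon 3 AGG (Arg): third position 2-fold.
Codon 4 UUU (Phe): third position 2-fold.
Codon 5 GCC (Ala): third position 4-fold.
Codon 6 UAU (Tyr): third position 2-fold.
Codon 7 CUG (Leu): third position 4-fold.
Codon 8 CUU (Leu): third position 4-fold.
Codon 9 CGU (Arg): third position 4-fold.
Codon 10 GUG (Val): third position 4-fold.
Four-fold degenerate third positions: 6.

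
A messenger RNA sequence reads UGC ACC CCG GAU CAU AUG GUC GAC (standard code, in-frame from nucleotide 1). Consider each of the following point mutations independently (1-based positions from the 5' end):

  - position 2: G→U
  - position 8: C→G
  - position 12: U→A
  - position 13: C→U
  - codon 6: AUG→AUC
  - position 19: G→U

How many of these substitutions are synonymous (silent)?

0

Codon 1: UGC (Cys) → UUC (Phe) — missense.
Codon 3: CCG (Pro) → CGG (Arg) — missense.
Codon 4: GAU (Asp) → GAA (Glu) — missense.
Codon 5: CAU (His) → UAU (Tyr) — missense.
Codon 6: AUG (Met) → AUC (Ile) — missense.
Codon 7: GUC (Val) → UUC (Phe) — missense.
Synonymous: 0 of 6.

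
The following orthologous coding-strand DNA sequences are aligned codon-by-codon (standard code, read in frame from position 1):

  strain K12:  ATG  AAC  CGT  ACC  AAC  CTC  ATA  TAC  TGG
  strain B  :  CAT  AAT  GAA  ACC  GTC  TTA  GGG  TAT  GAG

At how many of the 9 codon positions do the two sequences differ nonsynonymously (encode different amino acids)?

5

Codon 1: ATG Met / CAT His — nonsynonymous.
Codon 2: AAC Asn / AAT Asn — synonymous.
Codon 3: CGT Arg / GAA Glu — nonsynonymous.
Codon 4: ACC Thr / ACC Thr — identical.
Codon 5: AAC Asn / GTC Val — nonsynonymous.
Codon 6: CTC Leu / TTA Leu — synonymous.
Codon 7: ATA Ile / GGG Gly — nonsynonymous.
Codon 8: TAC Tyr / TAT Tyr — synonymous.
Codon 9: TGG Trp / GAG Glu — nonsynonymous.
Nonsynonymous differences: 5.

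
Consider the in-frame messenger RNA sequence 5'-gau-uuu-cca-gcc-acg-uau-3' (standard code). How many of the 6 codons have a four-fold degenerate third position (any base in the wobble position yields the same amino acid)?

Codon 1 GAU (Asp): third position 2-fold.
Codon 2 UUU (Phe): third position 2-fold.
Codon 3 CCA (Pro): third position 4-fold.
Codon 4 GCC (Ala): third position 4-fold.
Codon 5 ACG (Thr): third position 4-fold.
Codon 6 UAU (Tyr): third position 2-fold.
Four-fold degenerate third positions: 3.

3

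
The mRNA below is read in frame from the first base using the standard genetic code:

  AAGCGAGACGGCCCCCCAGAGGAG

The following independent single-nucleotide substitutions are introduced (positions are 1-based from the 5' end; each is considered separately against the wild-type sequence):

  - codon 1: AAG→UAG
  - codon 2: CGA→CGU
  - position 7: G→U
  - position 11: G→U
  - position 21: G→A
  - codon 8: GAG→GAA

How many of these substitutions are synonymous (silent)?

3

Codon 1: AAG (Lys) → UAG (Stop) — nonsense.
Codon 2: CGA (Arg) → CGU (Arg) — synonymous.
Codon 3: GAC (Asp) → UAC (Tyr) — missense.
Codon 4: GGC (Gly) → GUC (Val) — missense.
Codon 7: GAG (Glu) → GAA (Glu) — synonymous.
Codon 8: GAG (Glu) → GAA (Glu) — synonymous.
Synonymous: 3 of 6.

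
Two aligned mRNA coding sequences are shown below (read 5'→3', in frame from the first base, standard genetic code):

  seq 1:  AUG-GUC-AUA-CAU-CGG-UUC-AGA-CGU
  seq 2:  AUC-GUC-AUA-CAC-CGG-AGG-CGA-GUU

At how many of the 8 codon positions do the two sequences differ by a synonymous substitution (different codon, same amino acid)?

2

Codon 1: AUG Met / AUC Ile — nonsynonymous.
Codon 2: GUC Val / GUC Val — identical.
Codon 3: AUA Ile / AUA Ile — identical.
Codon 4: CAU His / CAC His — synonymous.
Codon 5: CGG Arg / CGG Arg — identical.
Codon 6: UUC Phe / AGG Arg — nonsynonymous.
Codon 7: AGA Arg / CGA Arg — synonymous.
Codon 8: CGU Arg / GUU Val — nonsynonymous.
Synonymous differences: 2.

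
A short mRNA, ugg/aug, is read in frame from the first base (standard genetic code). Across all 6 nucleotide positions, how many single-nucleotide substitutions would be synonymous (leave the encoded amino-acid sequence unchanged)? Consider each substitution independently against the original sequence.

0

Codon 1 (UGG, Trp): 0 synonymous substitutions.
Codon 2 (AUG, Met): 0 synonymous substitutions.
Total: 0 + 0 = 0.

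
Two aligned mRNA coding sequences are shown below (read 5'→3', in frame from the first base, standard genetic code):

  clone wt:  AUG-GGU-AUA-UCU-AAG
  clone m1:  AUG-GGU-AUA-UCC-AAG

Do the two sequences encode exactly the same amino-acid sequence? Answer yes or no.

Codon 1: AUG Met / AUG Met — identical.
Codon 2: GGU Gly / GGU Gly — identical.
Codon 3: AUA Ile / AUA Ile — identical.
Codon 4: UCU Ser / UCC Ser — synonymous.
Codon 5: AAG Lys / AAG Lys — identical.
Nonsynonymous differences: 0 → same protein.

yes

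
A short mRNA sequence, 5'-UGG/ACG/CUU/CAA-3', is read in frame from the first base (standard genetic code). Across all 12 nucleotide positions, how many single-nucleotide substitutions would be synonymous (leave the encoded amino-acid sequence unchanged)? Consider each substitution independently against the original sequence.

7

Codon 1 (UGG, Trp): 0 synonymous substitutions.
Codon 2 (ACG, Thr): 3 synonymous substitutions.
Codon 3 (CUU, Leu): 3 synonymous substitutions.
Codon 4 (CAA, Gln): 1 synonymous substitution.
Total: 0 + 3 + 3 + 1 = 7.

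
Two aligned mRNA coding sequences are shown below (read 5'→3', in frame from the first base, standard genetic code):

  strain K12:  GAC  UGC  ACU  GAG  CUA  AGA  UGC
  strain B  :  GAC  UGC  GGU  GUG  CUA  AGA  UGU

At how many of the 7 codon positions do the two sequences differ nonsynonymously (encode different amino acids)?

2

Codon 1: GAC Asp / GAC Asp — identical.
Codon 2: UGC Cys / UGC Cys — identical.
Codon 3: ACU Thr / GGU Gly — nonsynonymous.
Codon 4: GAG Glu / GUG Val — nonsynonymous.
Codon 5: CUA Leu / CUA Leu — identical.
Codon 6: AGA Arg / AGA Arg — identical.
Codon 7: UGC Cys / UGU Cys — synonymous.
Nonsynonymous differences: 2.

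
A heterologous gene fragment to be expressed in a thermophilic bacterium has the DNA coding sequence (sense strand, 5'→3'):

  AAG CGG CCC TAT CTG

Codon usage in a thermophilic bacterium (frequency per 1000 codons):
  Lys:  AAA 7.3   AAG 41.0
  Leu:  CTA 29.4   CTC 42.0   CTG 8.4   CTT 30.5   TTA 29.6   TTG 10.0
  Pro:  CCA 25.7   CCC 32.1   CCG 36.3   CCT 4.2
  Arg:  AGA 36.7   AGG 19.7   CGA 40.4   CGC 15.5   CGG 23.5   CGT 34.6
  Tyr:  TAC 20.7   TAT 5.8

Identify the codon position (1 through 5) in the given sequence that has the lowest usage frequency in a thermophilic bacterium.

4

Codon 1 AAG (Lys): 41.0 per 1000.
Codon 2 CGG (Arg): 23.5 per 1000.
Codon 3 CCC (Pro): 32.1 per 1000.
Codon 4 TAT (Tyr): 5.8 per 1000.
Codon 5 CTG (Leu): 8.4 per 1000.
Lowest frequency is 5.8 at codon 4.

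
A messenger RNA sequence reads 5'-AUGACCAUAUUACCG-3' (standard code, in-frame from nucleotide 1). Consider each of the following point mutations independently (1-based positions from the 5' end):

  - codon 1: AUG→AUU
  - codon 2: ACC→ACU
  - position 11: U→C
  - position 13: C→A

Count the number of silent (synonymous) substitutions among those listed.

Codon 1: AUG (Met) → AUU (Ile) — missense.
Codon 2: ACC (Thr) → ACU (Thr) — synonymous.
Codon 4: UUA (Leu) → UCA (Ser) — missense.
Codon 5: CCG (Pro) → ACG (Thr) — missense.
Synonymous: 1 of 4.

1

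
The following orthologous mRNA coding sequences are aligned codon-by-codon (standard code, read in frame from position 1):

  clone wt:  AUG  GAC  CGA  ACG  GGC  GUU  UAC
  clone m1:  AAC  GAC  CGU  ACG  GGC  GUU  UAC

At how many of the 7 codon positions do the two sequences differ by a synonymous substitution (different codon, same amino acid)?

1

Codon 1: AUG Met / AAC Asn — nonsynonymous.
Codon 2: GAC Asp / GAC Asp — identical.
Codon 3: CGA Arg / CGU Arg — synonymous.
Codon 4: ACG Thr / ACG Thr — identical.
Codon 5: GGC Gly / GGC Gly — identical.
Codon 6: GUU Val / GUU Val — identical.
Codon 7: UAC Tyr / UAC Tyr — identical.
Synonymous differences: 1.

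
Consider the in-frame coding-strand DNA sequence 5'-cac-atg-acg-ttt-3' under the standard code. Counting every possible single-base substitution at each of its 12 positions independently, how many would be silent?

5

Codon 1 (CAC, His): 1 synonymous substitution.
Codon 2 (ATG, Met): 0 synonymous substitutions.
Codon 3 (ACG, Thr): 3 synonymous substitutions.
Codon 4 (TTT, Phe): 1 synonymous substitution.
Total: 1 + 0 + 3 + 1 = 5.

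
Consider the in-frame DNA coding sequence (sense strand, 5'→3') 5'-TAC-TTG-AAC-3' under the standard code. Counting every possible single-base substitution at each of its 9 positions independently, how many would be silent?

Codon 1 (TAC, Tyr): 1 synonymous substitution.
Codon 2 (TTG, Leu): 2 synonymous substitutions.
Codon 3 (AAC, Asn): 1 synonymous substitution.
Total: 1 + 2 + 1 = 4.

4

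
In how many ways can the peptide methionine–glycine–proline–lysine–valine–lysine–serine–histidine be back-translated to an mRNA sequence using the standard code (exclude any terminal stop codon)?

Met: 1 codon.
Gly: 4 codons.
Pro: 4 codons.
Lys: 2 codons.
Val: 4 codons.
Lys: 2 codons.
Ser: 6 codons.
His: 2 codons.
1 × 4 × 4 × 2 × 4 × 2 × 6 × 2 = 3072.

3072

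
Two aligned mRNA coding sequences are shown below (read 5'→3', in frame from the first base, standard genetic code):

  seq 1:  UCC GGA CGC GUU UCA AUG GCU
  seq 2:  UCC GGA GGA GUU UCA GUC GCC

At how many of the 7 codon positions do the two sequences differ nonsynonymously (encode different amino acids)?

Codon 1: UCC Ser / UCC Ser — identical.
Codon 2: GGA Gly / GGA Gly — identical.
Codon 3: CGC Arg / GGA Gly — nonsynonymous.
Codon 4: GUU Val / GUU Val — identical.
Codon 5: UCA Ser / UCA Ser — identical.
Codon 6: AUG Met / GUC Val — nonsynonymous.
Codon 7: GCU Ala / GCC Ala — synonymous.
Nonsynonymous differences: 2.

2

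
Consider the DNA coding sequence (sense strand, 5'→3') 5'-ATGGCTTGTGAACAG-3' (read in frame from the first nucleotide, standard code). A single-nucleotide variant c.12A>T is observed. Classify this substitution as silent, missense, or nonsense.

Position 12 falls in codon 4: GAA → Glu.
After the substitution the codon is GAT → Asp.
Glu ≠ Asp, so this is a missense mutation.

missense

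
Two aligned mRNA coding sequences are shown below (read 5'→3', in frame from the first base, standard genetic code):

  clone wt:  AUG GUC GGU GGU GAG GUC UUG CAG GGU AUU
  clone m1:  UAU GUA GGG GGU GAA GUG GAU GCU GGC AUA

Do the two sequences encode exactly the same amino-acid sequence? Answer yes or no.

no

Codon 1: AUG Met / UAU Tyr — nonsynonymous.
Codon 2: GUC Val / GUA Val — synonymous.
Codon 3: GGU Gly / GGG Gly — synonymous.
Codon 4: GGU Gly / GGU Gly — identical.
Codon 5: GAG Glu / GAA Glu — synonymous.
Codon 6: GUC Val / GUG Val — synonymous.
Codon 7: UUG Leu / GAU Asp — nonsynonymous.
Codon 8: CAG Gln / GCU Ala — nonsynonymous.
Codon 9: GGU Gly / GGC Gly — synonymous.
Codon 10: AUU Ile / AUA Ile — synonymous.
Nonsynonymous differences: 3 → different protein.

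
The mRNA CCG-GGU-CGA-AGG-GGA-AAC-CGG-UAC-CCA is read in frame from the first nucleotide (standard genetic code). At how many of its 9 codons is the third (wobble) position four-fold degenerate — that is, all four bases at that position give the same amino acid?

6

Codon 1 CCG (Pro): third position 4-fold.
Codon 2 GGU (Gly): third position 4-fold.
Codon 3 CGA (Arg): third position 4-fold.
Codon 4 AGG (Arg): third position 2-fold.
Codon 5 GGA (Gly): third position 4-fold.
Codon 6 AAC (Asn): third position 2-fold.
Codon 7 CGG (Arg): third position 4-fold.
Codon 8 UAC (Tyr): third position 2-fold.
Codon 9 CCA (Pro): third position 4-fold.
Four-fold degenerate third positions: 6.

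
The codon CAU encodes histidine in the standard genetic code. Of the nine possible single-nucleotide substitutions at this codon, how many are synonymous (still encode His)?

1

Position 1: none → 0 synonymous.
Position 2: none → 0 synonymous.
Position 3: CAC → 1 synonymous.
Total: 0 + 0 + 1 = 1.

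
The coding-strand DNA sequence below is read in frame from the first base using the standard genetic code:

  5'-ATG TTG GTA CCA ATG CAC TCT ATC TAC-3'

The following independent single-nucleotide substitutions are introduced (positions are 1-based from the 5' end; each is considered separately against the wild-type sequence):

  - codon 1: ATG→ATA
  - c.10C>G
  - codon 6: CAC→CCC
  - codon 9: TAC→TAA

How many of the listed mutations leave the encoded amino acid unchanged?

Codon 1: ATG (Met) → ATA (Ile) — missense.
Codon 4: CCA (Pro) → GCA (Ala) — missense.
Codon 6: CAC (His) → CCC (Pro) — missense.
Codon 9: TAC (Tyr) → TAA (Stop) — nonsense.
Synonymous: 0 of 4.

0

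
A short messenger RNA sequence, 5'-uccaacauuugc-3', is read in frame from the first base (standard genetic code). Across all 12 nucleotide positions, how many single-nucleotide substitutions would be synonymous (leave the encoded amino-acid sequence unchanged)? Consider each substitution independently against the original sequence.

7

Codon 1 (UCC, Ser): 3 synonymous substitutions.
Codon 2 (AAC, Asn): 1 synonymous substitution.
Codon 3 (AUU, Ile): 2 synonymous substitutions.
Codon 4 (UGC, Cys): 1 synonymous substitution.
Total: 3 + 1 + 2 + 1 = 7.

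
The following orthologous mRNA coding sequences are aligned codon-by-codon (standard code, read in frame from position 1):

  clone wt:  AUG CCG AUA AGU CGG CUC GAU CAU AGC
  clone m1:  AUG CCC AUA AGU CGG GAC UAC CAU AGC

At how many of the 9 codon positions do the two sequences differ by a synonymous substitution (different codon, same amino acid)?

1

Codon 1: AUG Met / AUG Met — identical.
Codon 2: CCG Pro / CCC Pro — synonymous.
Codon 3: AUA Ile / AUA Ile — identical.
Codon 4: AGU Ser / AGU Ser — identical.
Codon 5: CGG Arg / CGG Arg — identical.
Codon 6: CUC Leu / GAC Asp — nonsynonymous.
Codon 7: GAU Asp / UAC Tyr — nonsynonymous.
Codon 8: CAU His / CAU His — identical.
Codon 9: AGC Ser / AGC Ser — identical.
Synonymous differences: 1.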